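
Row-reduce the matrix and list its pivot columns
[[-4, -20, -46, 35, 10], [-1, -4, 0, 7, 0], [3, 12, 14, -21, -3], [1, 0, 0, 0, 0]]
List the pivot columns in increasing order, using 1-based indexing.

1, 2, 3, 5

R1 ← -1/4·R1
R2 ← R2 + R1
R3 ← R3 − 3·R1
R4 ← R4 − R1
R3 ← R3 + 3·R2
R4 ← R4 + 5·R2
R3 ← 1/14·R3
R4 ← R4 − 46·R3
R4 ← -7·R4
R3 ← R3 + 3/14·R4
R2 ← R2 + 5/2·R4
R1 ← R1 + 5/2·R4
R2 ← R2 − 23/2·R3
R1 ← R1 − 23/2·R3
R1 ← R1 − 5·R2
Pivot columns are the columns containing a leading 1.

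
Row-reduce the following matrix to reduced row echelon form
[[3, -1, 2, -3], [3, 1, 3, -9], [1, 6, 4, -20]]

r1 → 1/3·r1
  [ 1  -1/3  2/3   -1 ]
  [ 3     1    3   -9 ]
  [ 1     6    4  -20 ]
r2 → r2 − 3·r1
  [ 1  -1/3  2/3   -1 ]
  [ 0     2    1   -6 ]
  [ 1     6    4  -20 ]
r3 → r3 − r1
  [ 1  -1/3   2/3   -1 ]
  [ 0     2     1   -6 ]
  [ 0  19/3  10/3  -19 ]
r2 → 1/2·r2
  [ 1  -1/3   2/3   -1 ]
  [ 0     1   1/2   -3 ]
  [ 0  19/3  10/3  -19 ]
r3 → r3 − 19/3·r2
  [ 1  -1/3  2/3  -1 ]
  [ 0     1  1/2  -3 ]
  [ 0     0  1/6   0 ]
r3 → 6·r3
  [ 1  -1/3  2/3  -1 ]
  [ 0     1  1/2  -3 ]
  [ 0     0    1   0 ]
r2 → r2 − 1/2·r3
  [ 1  -1/3  2/3  -1 ]
  [ 0     1    0  -3 ]
  [ 0     0    1   0 ]
r1 → r1 − 2/3·r3
  [ 1  -1/3  0  -1 ]
  [ 0     1  0  -3 ]
  [ 0     0  1   0 ]
r1 → r1 + 1/3·r2
  [ 1  0  0  -2 ]
  [ 0  1  0  -3 ]
  [ 0  0  1   0 ]

[[1, 0, 0, -2], [0, 1, 0, -3], [0, 0, 1, 0]]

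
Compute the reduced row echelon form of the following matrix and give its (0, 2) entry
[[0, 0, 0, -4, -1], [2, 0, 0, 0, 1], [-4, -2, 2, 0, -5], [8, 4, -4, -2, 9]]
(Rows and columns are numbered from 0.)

Swap ρ1 and ρ2.
  [  2   0   0   0   1 ]
  [  0   0   0  -4  -1 ]
  [ -4  -2   2   0  -5 ]
  [  8   4  -4  -2   9 ]
Multiply ρ1 by 1/2.
  [  1   0   0   0  1/2 ]
  [  0   0   0  -4   -1 ]
  [ -4  -2   2   0   -5 ]
  [  8   4  -4  -2    9 ]
Add 4 times ρ1 to ρ3.
  [ 1   0   0   0  1/2 ]
  [ 0   0   0  -4   -1 ]
  [ 0  -2   2   0   -3 ]
  [ 8   4  -4  -2    9 ]
Subtract 8 times ρ1 from ρ4.
  [ 1   0   0   0  1/2 ]
  [ 0   0   0  -4   -1 ]
  [ 0  -2   2   0   -3 ]
  [ 0   4  -4  -2    5 ]
Swap ρ2 and ρ3.
  [ 1   0   0   0  1/2 ]
  [ 0  -2   2   0   -3 ]
  [ 0   0   0  -4   -1 ]
  [ 0   4  -4  -2    5 ]
Multiply ρ2 by -1/2.
  [ 1  0   0   0  1/2 ]
  [ 0  1  -1   0  3/2 ]
  [ 0  0   0  -4   -1 ]
  [ 0  4  -4  -2    5 ]
Subtract 4 times ρ2 from ρ4.
  [ 1  0   0   0  1/2 ]
  [ 0  1  -1   0  3/2 ]
  [ 0  0   0  -4   -1 ]
  [ 0  0   0  -2   -1 ]
Multiply ρ3 by -1/4.
  [ 1  0   0   0  1/2 ]
  [ 0  1  -1   0  3/2 ]
  [ 0  0   0   1  1/4 ]
  [ 0  0   0  -2   -1 ]
Add 2 times ρ3 to ρ4.
  [ 1  0   0  0   1/2 ]
  [ 0  1  -1  0   3/2 ]
  [ 0  0   0  1   1/4 ]
  [ 0  0   0  0  -1/2 ]
Multiply ρ4 by -2.
  [ 1  0   0  0  1/2 ]
  [ 0  1  -1  0  3/2 ]
  [ 0  0   0  1  1/4 ]
  [ 0  0   0  0    1 ]
Subtract 1/4 times ρ4 from ρ3.
  [ 1  0   0  0  1/2 ]
  [ 0  1  -1  0  3/2 ]
  [ 0  0   0  1    0 ]
  [ 0  0   0  0    1 ]
Subtract 3/2 times ρ4 from ρ2.
  [ 1  0   0  0  1/2 ]
  [ 0  1  -1  0    0 ]
  [ 0  0   0  1    0 ]
  [ 0  0   0  0    1 ]
Subtract 1/2 times ρ4 from ρ1.
  [ 1  0   0  0  0 ]
  [ 0  1  -1  0  0 ]
  [ 0  0   0  1  0 ]
  [ 0  0   0  0  1 ]

0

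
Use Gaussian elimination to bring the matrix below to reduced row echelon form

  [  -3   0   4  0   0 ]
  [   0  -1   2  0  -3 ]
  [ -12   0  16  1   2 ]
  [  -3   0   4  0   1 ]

ρ1 → -1/3·ρ1
  [   1   0  -4/3  0   0 ]
  [   0  -1     2  0  -3 ]
  [ -12   0    16  1   2 ]
  [  -3   0     4  0   1 ]
ρ3 → ρ3 + 12·ρ1
  [  1   0  -4/3  0   0 ]
  [  0  -1     2  0  -3 ]
  [  0   0     0  1   2 ]
  [ -3   0     4  0   1 ]
ρ4 → ρ4 + 3·ρ1
  [ 1   0  -4/3  0   0 ]
  [ 0  -1     2  0  -3 ]
  [ 0   0     0  1   2 ]
  [ 0   0     0  0   1 ]
ρ2 → -1·ρ2
  [ 1  0  -4/3  0  0 ]
  [ 0  1    -2  0  3 ]
  [ 0  0     0  1  2 ]
  [ 0  0     0  0  1 ]
ρ3 → ρ3 − 2·ρ4
  [ 1  0  -4/3  0  0 ]
  [ 0  1    -2  0  3 ]
  [ 0  0     0  1  0 ]
  [ 0  0     0  0  1 ]
ρ2 → ρ2 − 3·ρ4
  [ 1  0  -4/3  0  0 ]
  [ 0  1    -2  0  0 ]
  [ 0  0     0  1  0 ]
  [ 0  0     0  0  1 ]

[[1, 0, -4/3, 0, 0], [0, 1, -2, 0, 0], [0, 0, 0, 1, 0], [0, 0, 0, 0, 1]]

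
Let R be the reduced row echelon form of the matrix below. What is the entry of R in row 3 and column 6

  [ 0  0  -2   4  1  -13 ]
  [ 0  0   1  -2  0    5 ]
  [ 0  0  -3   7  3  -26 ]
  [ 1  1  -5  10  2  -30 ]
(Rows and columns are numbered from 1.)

-2

r1 ↔ r4
  [ 1  1  -5  10  2  -30 ]
  [ 0  0   1  -2  0    5 ]
  [ 0  0  -3   7  3  -26 ]
  [ 0  0  -2   4  1  -13 ]
r3 -> r3 + 3·r2
  [ 1  1  -5  10  2  -30 ]
  [ 0  0   1  -2  0    5 ]
  [ 0  0   0   1  3  -11 ]
  [ 0  0  -2   4  1  -13 ]
r4 -> r4 + 2·r2
  [ 1  1  -5  10  2  -30 ]
  [ 0  0   1  -2  0    5 ]
  [ 0  0   0   1  3  -11 ]
  [ 0  0   0   0  1   -3 ]
r3 -> r3 − 3·r4
  [ 1  1  -5  10  2  -30 ]
  [ 0  0   1  -2  0    5 ]
  [ 0  0   0   1  0   -2 ]
  [ 0  0   0   0  1   -3 ]
r1 -> r1 − 2·r4
  [ 1  1  -5  10  0  -24 ]
  [ 0  0   1  -2  0    5 ]
  [ 0  0   0   1  0   -2 ]
  [ 0  0   0   0  1   -3 ]
r2 -> r2 + 2·r3
  [ 1  1  -5  10  0  -24 ]
  [ 0  0   1   0  0    1 ]
  [ 0  0   0   1  0   -2 ]
  [ 0  0   0   0  1   -3 ]
r1 -> r1 − 10·r3
  [ 1  1  -5  0  0  -4 ]
  [ 0  0   1  0  0   1 ]
  [ 0  0   0  1  0  -2 ]
  [ 0  0   0  0  1  -3 ]
r1 -> r1 + 5·r2
  [ 1  1  0  0  0   1 ]
  [ 0  0  1  0  0   1 ]
  [ 0  0  0  1  0  -2 ]
  [ 0  0  0  0  1  -3 ]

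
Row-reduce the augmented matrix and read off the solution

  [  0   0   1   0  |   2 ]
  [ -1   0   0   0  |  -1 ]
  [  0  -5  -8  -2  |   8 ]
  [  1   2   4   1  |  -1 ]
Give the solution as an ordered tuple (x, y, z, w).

(1, -4, 2, -2)

Swap R1 and R2.
  [ -1   0   0   0  |  -1 ]
  [  0   0   1   0  |   2 ]
  [  0  -5  -8  -2  |   8 ]
  [  1   2   4   1  |  -1 ]
Multiply R1 by -1.
  [ 1   0   0   0  |   1 ]
  [ 0   0   1   0  |   2 ]
  [ 0  -5  -8  -2  |   8 ]
  [ 1   2   4   1  |  -1 ]
Subtract R1 from R4.
  [ 1   0   0   0  |   1 ]
  [ 0   0   1   0  |   2 ]
  [ 0  -5  -8  -2  |   8 ]
  [ 0   2   4   1  |  -2 ]
Swap R2 and R3.
  [ 1   0   0   0  |   1 ]
  [ 0  -5  -8  -2  |   8 ]
  [ 0   0   1   0  |   2 ]
  [ 0   2   4   1  |  -2 ]
Multiply R2 by -1/5.
  [ 1  0    0    0  |     1 ]
  [ 0  1  8/5  2/5  |  -8/5 ]
  [ 0  0    1    0  |     2 ]
  [ 0  2    4    1  |    -2 ]
Subtract 2 times R2 from R4.
  [ 1  0    0    0  |     1 ]
  [ 0  1  8/5  2/5  |  -8/5 ]
  [ 0  0    1    0  |     2 ]
  [ 0  0  4/5  1/5  |   6/5 ]
Subtract 4/5 times R3 from R4.
  [ 1  0    0    0  |     1 ]
  [ 0  1  8/5  2/5  |  -8/5 ]
  [ 0  0    1    0  |     2 ]
  [ 0  0    0  1/5  |  -2/5 ]
Multiply R4 by 5.
  [ 1  0    0    0  |     1 ]
  [ 0  1  8/5  2/5  |  -8/5 ]
  [ 0  0    1    0  |     2 ]
  [ 0  0    0    1  |    -2 ]
Subtract 2/5 times R4 from R2.
  [ 1  0    0  0  |     1 ]
  [ 0  1  8/5  0  |  -4/5 ]
  [ 0  0    1  0  |     2 ]
  [ 0  0    0  1  |    -2 ]
Subtract 8/5 times R3 from R2.
  [ 1  0  0  0  |   1 ]
  [ 0  1  0  0  |  -4 ]
  [ 0  0  1  0  |   2 ]
  [ 0  0  0  1  |  -2 ]
Reading off the last column: x = 1, y = -4, z = 2, w = -2.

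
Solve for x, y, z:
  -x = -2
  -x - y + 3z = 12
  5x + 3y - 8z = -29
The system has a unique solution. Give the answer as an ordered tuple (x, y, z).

(2, -5, 3)

Form the augmented matrix and row-reduce:
  [ -1   0   0  |   -2 ]
  [ -1  -1   3  |   12 ]
  [  5   3  -8  |  -29 ]
r1 -> -1·r1
  [  1   0   0  |    2 ]
  [ -1  -1   3  |   12 ]
  [  5   3  -8  |  -29 ]
r2 -> r2 + r1
  [ 1   0   0  |    2 ]
  [ 0  -1   3  |   14 ]
  [ 5   3  -8  |  -29 ]
r3 -> r3 − 5·r1
  [ 1   0   0  |    2 ]
  [ 0  -1   3  |   14 ]
  [ 0   3  -8  |  -39 ]
r2 -> -1·r2
  [ 1  0   0  |    2 ]
  [ 0  1  -3  |  -14 ]
  [ 0  3  -8  |  -39 ]
r3 -> r3 − 3·r2
  [ 1  0   0  |    2 ]
  [ 0  1  -3  |  -14 ]
  [ 0  0   1  |    3 ]
r2 -> r2 + 3·r3
  [ 1  0  0  |   2 ]
  [ 0  1  0  |  -5 ]
  [ 0  0  1  |   3 ]
Reading off the last column: x = 2, y = -5, z = 3.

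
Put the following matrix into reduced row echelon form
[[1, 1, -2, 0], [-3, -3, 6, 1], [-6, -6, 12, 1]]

R2 -> R2 + 3·R1
  [  1   1  -2  0 ]
  [  0   0   0  1 ]
  [ -6  -6  12  1 ]
R3 -> R3 + 6·R1
  [ 1  1  -2  0 ]
  [ 0  0   0  1 ]
  [ 0  0   0  1 ]
R3 -> R3 − R2
  [ 1  1  -2  0 ]
  [ 0  0   0  1 ]
  [ 0  0   0  0 ]

[[1, 1, -2, 0], [0, 0, 0, 1], [0, 0, 0, 0]]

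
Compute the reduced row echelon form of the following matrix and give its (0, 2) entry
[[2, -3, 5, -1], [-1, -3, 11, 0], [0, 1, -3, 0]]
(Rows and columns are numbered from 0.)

-2

r1 -> 1/2·r1
  [  1  -3/2  5/2  -1/2 ]
  [ -1    -3   11     0 ]
  [  0     1   -3     0 ]
r2 -> r2 + r1
  [ 1  -3/2   5/2  -1/2 ]
  [ 0  -9/2  27/2  -1/2 ]
  [ 0     1    -3     0 ]
r2 -> -2/9·r2
  [ 1  -3/2  5/2  -1/2 ]
  [ 0     1   -3   1/9 ]
  [ 0     1   -3     0 ]
r3 -> r3 − r2
  [ 1  -3/2  5/2  -1/2 ]
  [ 0     1   -3   1/9 ]
  [ 0     0    0  -1/9 ]
r3 -> -9·r3
  [ 1  -3/2  5/2  -1/2 ]
  [ 0     1   -3   1/9 ]
  [ 0     0    0     1 ]
r2 -> r2 − 1/9·r3
  [ 1  -3/2  5/2  -1/2 ]
  [ 0     1   -3     0 ]
  [ 0     0    0     1 ]
r1 -> r1 + 1/2·r3
  [ 1  -3/2  5/2  0 ]
  [ 0     1   -3  0 ]
  [ 0     0    0  1 ]
r1 -> r1 + 3/2·r2
  [ 1  0  -2  0 ]
  [ 0  1  -3  0 ]
  [ 0  0   0  1 ]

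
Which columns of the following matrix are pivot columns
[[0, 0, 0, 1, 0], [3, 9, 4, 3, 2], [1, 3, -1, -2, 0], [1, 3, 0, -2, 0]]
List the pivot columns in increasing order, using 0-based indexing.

Swap ρ1 and ρ2.
  [ 3  9   4   3  2 ]
  [ 0  0   0   1  0 ]
  [ 1  3  -1  -2  0 ]
  [ 1  3   0  -2  0 ]
Multiply ρ1 by 1/3.
  [ 1  3  4/3   1  2/3 ]
  [ 0  0    0   1    0 ]
  [ 1  3   -1  -2    0 ]
  [ 1  3    0  -2    0 ]
Subtract ρ1 from ρ3.
  [ 1  3   4/3   1   2/3 ]
  [ 0  0     0   1     0 ]
  [ 0  0  -7/3  -3  -2/3 ]
  [ 1  3     0  -2     0 ]
Subtract ρ1 from ρ4.
  [ 1  3   4/3   1   2/3 ]
  [ 0  0     0   1     0 ]
  [ 0  0  -7/3  -3  -2/3 ]
  [ 0  0  -4/3  -3  -2/3 ]
Swap ρ2 and ρ3.
  [ 1  3   4/3   1   2/3 ]
  [ 0  0  -7/3  -3  -2/3 ]
  [ 0  0     0   1     0 ]
  [ 0  0  -4/3  -3  -2/3 ]
Multiply ρ2 by -3/7.
  [ 1  3   4/3    1   2/3 ]
  [ 0  0     1  9/7   2/7 ]
  [ 0  0     0    1     0 ]
  [ 0  0  -4/3   -3  -2/3 ]
Add 4/3 times ρ2 to ρ4.
  [ 1  3  4/3     1   2/3 ]
  [ 0  0    1   9/7   2/7 ]
  [ 0  0    0     1     0 ]
  [ 0  0    0  -9/7  -2/7 ]
Add 9/7 times ρ3 to ρ4.
  [ 1  3  4/3    1   2/3 ]
  [ 0  0    1  9/7   2/7 ]
  [ 0  0    0    1     0 ]
  [ 0  0    0    0  -2/7 ]
Multiply ρ4 by -7/2.
  [ 1  3  4/3    1  2/3 ]
  [ 0  0    1  9/7  2/7 ]
  [ 0  0    0    1    0 ]
  [ 0  0    0    0    1 ]
Subtract 2/7 times ρ4 from ρ2.
  [ 1  3  4/3    1  2/3 ]
  [ 0  0    1  9/7    0 ]
  [ 0  0    0    1    0 ]
  [ 0  0    0    0    1 ]
Subtract 2/3 times ρ4 from ρ1.
  [ 1  3  4/3    1  0 ]
  [ 0  0    1  9/7  0 ]
  [ 0  0    0    1  0 ]
  [ 0  0    0    0  1 ]
Subtract 9/7 times ρ3 from ρ2.
  [ 1  3  4/3  1  0 ]
  [ 0  0    1  0  0 ]
  [ 0  0    0  1  0 ]
  [ 0  0    0  0  1 ]
Subtract ρ3 from ρ1.
  [ 1  3  4/3  0  0 ]
  [ 0  0    1  0  0 ]
  [ 0  0    0  1  0 ]
  [ 0  0    0  0  1 ]
Subtract 4/3 times ρ2 from ρ1.
  [ 1  3  0  0  0 ]
  [ 0  0  1  0  0 ]
  [ 0  0  0  1  0 ]
  [ 0  0  0  0  1 ]
Pivot columns are the columns containing a leading 1.

0, 2, 3, 4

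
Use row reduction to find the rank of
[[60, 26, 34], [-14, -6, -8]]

r1 ← 1/60·r1
  [   1  13/30  17/30 ]
  [ -14     -6     -8 ]
r2 ← r2 + 14·r1
  [ 1  13/30  17/30 ]
  [ 0   1/15  -1/15 ]
r2 ← 15·r2
  [ 1  13/30  17/30 ]
  [ 0      1     -1 ]
r1 ← r1 − 13/30·r2
  [ 1  0   1 ]
  [ 0  1  -1 ]
The reduced form has 2 nonzero rows.

rank = 2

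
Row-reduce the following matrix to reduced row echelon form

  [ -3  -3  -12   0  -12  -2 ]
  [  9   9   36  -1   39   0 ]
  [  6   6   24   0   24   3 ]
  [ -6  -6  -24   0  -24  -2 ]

Multiply R1 by -1/3.
Subtract 9 times R1 from R2.
Subtract 6 times R1 from R3.
Add 6 times R1 to R4.
Multiply R2 by -1.
Multiply R3 by -1.
Subtract 2 times R3 from R4.
Subtract 6 times R3 from R2.
Subtract 2/3 times R3 from R1.

[[1, 1, 4, 0, 4, 0], [0, 0, 0, 1, -3, 0], [0, 0, 0, 0, 0, 1], [0, 0, 0, 0, 0, 0]]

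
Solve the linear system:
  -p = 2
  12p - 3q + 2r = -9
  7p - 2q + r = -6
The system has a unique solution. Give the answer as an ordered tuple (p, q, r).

Form the augmented matrix and row-reduce:
  [ -1   0  0  |   2 ]
  [ 12  -3  2  |  -9 ]
  [  7  -2  1  |  -6 ]
Multiply R1 by -1.
  [  1   0  0  |  -2 ]
  [ 12  -3  2  |  -9 ]
  [  7  -2  1  |  -6 ]
Subtract 12 times R1 from R2.
  [ 1   0  0  |  -2 ]
  [ 0  -3  2  |  15 ]
  [ 7  -2  1  |  -6 ]
Subtract 7 times R1 from R3.
  [ 1   0  0  |  -2 ]
  [ 0  -3  2  |  15 ]
  [ 0  -2  1  |   8 ]
Multiply R2 by -1/3.
  [ 1   0     0  |  -2 ]
  [ 0   1  -2/3  |  -5 ]
  [ 0  -2     1  |   8 ]
Add 2 times R2 to R3.
  [ 1  0     0  |  -2 ]
  [ 0  1  -2/3  |  -5 ]
  [ 0  0  -1/3  |  -2 ]
Multiply R3 by -3.
  [ 1  0     0  |  -2 ]
  [ 0  1  -2/3  |  -5 ]
  [ 0  0     1  |   6 ]
Add 2/3 times R3 to R2.
  [ 1  0  0  |  -2 ]
  [ 0  1  0  |  -1 ]
  [ 0  0  1  |   6 ]
Reading off the last column: p = -2, q = -1, r = 6.

(-2, -1, 6)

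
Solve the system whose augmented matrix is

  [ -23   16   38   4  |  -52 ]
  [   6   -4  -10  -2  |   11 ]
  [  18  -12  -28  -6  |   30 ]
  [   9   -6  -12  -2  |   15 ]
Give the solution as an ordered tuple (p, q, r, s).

ρ1 -> -1/23·ρ1
  [  1  -16/23  -38/23  -4/23  |  52/23 ]
  [  6      -4     -10     -2  |     11 ]
  [ 18     -12     -28     -6  |     30 ]
  [  9      -6     -12     -2  |     15 ]
ρ2 -> ρ2 − 6·ρ1
  [  1  -16/23  -38/23   -4/23  |   52/23 ]
  [  0    4/23   -2/23  -22/23  |  -59/23 ]
  [ 18     -12     -28      -6  |      30 ]
  [  9      -6     -12      -2  |      15 ]
ρ3 -> ρ3 − 18·ρ1
  [ 1  -16/23  -38/23   -4/23  |    52/23 ]
  [ 0    4/23   -2/23  -22/23  |   -59/23 ]
  [ 0   12/23   40/23  -66/23  |  -246/23 ]
  [ 9      -6     -12      -2  |       15 ]
ρ4 -> ρ4 − 9·ρ1
  [ 1  -16/23  -38/23   -4/23  |    52/23 ]
  [ 0    4/23   -2/23  -22/23  |   -59/23 ]
  [ 0   12/23   40/23  -66/23  |  -246/23 ]
  [ 0    6/23   66/23  -10/23  |  -123/23 ]
ρ2 -> 23/4·ρ2
  [ 1  -16/23  -38/23   -4/23  |    52/23 ]
  [ 0       1    -1/2   -11/2  |    -59/4 ]
  [ 0   12/23   40/23  -66/23  |  -246/23 ]
  [ 0    6/23   66/23  -10/23  |  -123/23 ]
ρ3 -> ρ3 − 12/23·ρ2
  [ 1  -16/23  -38/23   -4/23  |    52/23 ]
  [ 0       1    -1/2   -11/2  |    -59/4 ]
  [ 0       0       2       0  |       -3 ]
  [ 0    6/23   66/23  -10/23  |  -123/23 ]
ρ4 -> ρ4 − 6/23·ρ2
  [ 1  -16/23  -38/23  -4/23  |  52/23 ]
  [ 0       1    -1/2  -11/2  |  -59/4 ]
  [ 0       0       2      0  |     -3 ]
  [ 0       0       3      1  |   -3/2 ]
ρ3 -> 1/2·ρ3
  [ 1  -16/23  -38/23  -4/23  |  52/23 ]
  [ 0       1    -1/2  -11/2  |  -59/4 ]
  [ 0       0       1      0  |   -3/2 ]
  [ 0       0       3      1  |   -3/2 ]
ρ4 -> ρ4 − 3·ρ3
  [ 1  -16/23  -38/23  -4/23  |  52/23 ]
  [ 0       1    -1/2  -11/2  |  -59/4 ]
  [ 0       0       1      0  |   -3/2 ]
  [ 0       0       0      1  |      3 ]
ρ2 -> ρ2 + 11/2·ρ4
  [ 1  -16/23  -38/23  -4/23  |  52/23 ]
  [ 0       1    -1/2      0  |    7/4 ]
  [ 0       0       1      0  |   -3/2 ]
  [ 0       0       0      1  |      3 ]
ρ1 -> ρ1 + 4/23·ρ4
  [ 1  -16/23  -38/23  0  |  64/23 ]
  [ 0       1    -1/2  0  |    7/4 ]
  [ 0       0       1  0  |   -3/2 ]
  [ 0       0       0  1  |      3 ]
ρ2 -> ρ2 + 1/2·ρ3
  [ 1  -16/23  -38/23  0  |  64/23 ]
  [ 0       1       0  0  |      1 ]
  [ 0       0       1  0  |   -3/2 ]
  [ 0       0       0  1  |      3 ]
ρ1 -> ρ1 + 38/23·ρ3
  [ 1  -16/23  0  0  |  7/23 ]
  [ 0       1  0  0  |     1 ]
  [ 0       0  1  0  |  -3/2 ]
  [ 0       0  0  1  |     3 ]
ρ1 -> ρ1 + 16/23·ρ2
  [ 1  0  0  0  |     1 ]
  [ 0  1  0  0  |     1 ]
  [ 0  0  1  0  |  -3/2 ]
  [ 0  0  0  1  |     3 ]
Reading off the last column: p = 1, q = 1, r = -3/2, s = 3.

(1, 1, -3/2, 3)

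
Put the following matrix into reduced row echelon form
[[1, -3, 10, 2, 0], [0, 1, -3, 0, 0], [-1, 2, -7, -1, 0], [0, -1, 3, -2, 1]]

[[1, 0, 1, 0, 0], [0, 1, -3, 0, 0], [0, 0, 0, 1, 0], [0, 0, 0, 0, 1]]

r3 := r3 + r1
r3 := r3 + r2
r4 := r4 + r2
r4 := r4 + 2·r3
r1 := r1 − 2·r3
r1 := r1 + 3·r2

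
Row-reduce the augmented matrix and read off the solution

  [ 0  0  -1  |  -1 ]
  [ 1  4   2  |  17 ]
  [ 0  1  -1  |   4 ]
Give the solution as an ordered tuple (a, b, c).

Swap R1 and R2.
  [ 1  4   2  |  17 ]
  [ 0  0  -1  |  -1 ]
  [ 0  1  -1  |   4 ]
Swap R2 and R3.
  [ 1  4   2  |  17 ]
  [ 0  1  -1  |   4 ]
  [ 0  0  -1  |  -1 ]
Multiply R3 by -1.
  [ 1  4   2  |  17 ]
  [ 0  1  -1  |   4 ]
  [ 0  0   1  |   1 ]
Add R3 to R2.
  [ 1  4  2  |  17 ]
  [ 0  1  0  |   5 ]
  [ 0  0  1  |   1 ]
Subtract 2 times R3 from R1.
  [ 1  4  0  |  15 ]
  [ 0  1  0  |   5 ]
  [ 0  0  1  |   1 ]
Subtract 4 times R2 from R1.
  [ 1  0  0  |  -5 ]
  [ 0  1  0  |   5 ]
  [ 0  0  1  |   1 ]
Reading off the last column: a = -5, b = 5, c = 1.

(-5, 5, 1)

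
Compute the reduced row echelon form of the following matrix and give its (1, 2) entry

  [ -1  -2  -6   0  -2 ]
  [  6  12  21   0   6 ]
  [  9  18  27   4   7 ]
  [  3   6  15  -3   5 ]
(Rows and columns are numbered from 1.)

2

r1 -> -1·r1
  [ 1   2   6   0  2 ]
  [ 6  12  21   0  6 ]
  [ 9  18  27   4  7 ]
  [ 3   6  15  -3  5 ]
r2 -> r2 − 6·r1
  [ 1   2    6   0   2 ]
  [ 0   0  -15   0  -6 ]
  [ 9  18   27   4   7 ]
  [ 3   6   15  -3   5 ]
r3 -> r3 − 9·r1
  [ 1  2    6   0    2 ]
  [ 0  0  -15   0   -6 ]
  [ 0  0  -27   4  -11 ]
  [ 3  6   15  -3    5 ]
r4 -> r4 − 3·r1
  [ 1  2    6   0    2 ]
  [ 0  0  -15   0   -6 ]
  [ 0  0  -27   4  -11 ]
  [ 0  0   -3  -3   -1 ]
r2 -> -1/15·r2
  [ 1  2    6   0    2 ]
  [ 0  0    1   0  2/5 ]
  [ 0  0  -27   4  -11 ]
  [ 0  0   -3  -3   -1 ]
r3 -> r3 + 27·r2
  [ 1  2   6   0     2 ]
  [ 0  0   1   0   2/5 ]
  [ 0  0   0   4  -1/5 ]
  [ 0  0  -3  -3    -1 ]
r4 -> r4 + 3·r2
  [ 1  2  6   0     2 ]
  [ 0  0  1   0   2/5 ]
  [ 0  0  0   4  -1/5 ]
  [ 0  0  0  -3   1/5 ]
r3 -> 1/4·r3
  [ 1  2  6   0      2 ]
  [ 0  0  1   0    2/5 ]
  [ 0  0  0   1  -1/20 ]
  [ 0  0  0  -3    1/5 ]
r4 -> r4 + 3·r3
  [ 1  2  6  0      2 ]
  [ 0  0  1  0    2/5 ]
  [ 0  0  0  1  -1/20 ]
  [ 0  0  0  0   1/20 ]
r4 -> 20·r4
  [ 1  2  6  0      2 ]
  [ 0  0  1  0    2/5 ]
  [ 0  0  0  1  -1/20 ]
  [ 0  0  0  0      1 ]
r3 -> r3 + 1/20·r4
  [ 1  2  6  0    2 ]
  [ 0  0  1  0  2/5 ]
  [ 0  0  0  1    0 ]
  [ 0  0  0  0    1 ]
r2 -> r2 − 2/5·r4
  [ 1  2  6  0  2 ]
  [ 0  0  1  0  0 ]
  [ 0  0  0  1  0 ]
  [ 0  0  0  0  1 ]
r1 -> r1 − 2·r4
  [ 1  2  6  0  0 ]
  [ 0  0  1  0  0 ]
  [ 0  0  0  1  0 ]
  [ 0  0  0  0  1 ]
r1 -> r1 − 6·r2
  [ 1  2  0  0  0 ]
  [ 0  0  1  0  0 ]
  [ 0  0  0  1  0 ]
  [ 0  0  0  0  1 ]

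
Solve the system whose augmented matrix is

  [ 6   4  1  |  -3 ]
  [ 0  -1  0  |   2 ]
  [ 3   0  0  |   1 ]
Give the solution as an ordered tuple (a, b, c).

R1 := 1/6·R1
  [ 1  2/3  1/6  |  -1/2 ]
  [ 0   -1    0  |     2 ]
  [ 3    0    0  |     1 ]
R3 := R3 − 3·R1
  [ 1  2/3   1/6  |  -1/2 ]
  [ 0   -1     0  |     2 ]
  [ 0   -2  -1/2  |   5/2 ]
R2 := -1·R2
  [ 1  2/3   1/6  |  -1/2 ]
  [ 0    1     0  |    -2 ]
  [ 0   -2  -1/2  |   5/2 ]
R3 := R3 + 2·R2
  [ 1  2/3   1/6  |  -1/2 ]
  [ 0    1     0  |    -2 ]
  [ 0    0  -1/2  |  -3/2 ]
R3 := -2·R3
  [ 1  2/3  1/6  |  -1/2 ]
  [ 0    1    0  |    -2 ]
  [ 0    0    1  |     3 ]
R1 := R1 − 1/6·R3
  [ 1  2/3  0  |  -1 ]
  [ 0    1  0  |  -2 ]
  [ 0    0  1  |   3 ]
R1 := R1 − 2/3·R2
  [ 1  0  0  |  1/3 ]
  [ 0  1  0  |   -2 ]
  [ 0  0  1  |    3 ]
Reading off the last column: a = 1/3, b = -2, c = 3.

(1/3, -2, 3)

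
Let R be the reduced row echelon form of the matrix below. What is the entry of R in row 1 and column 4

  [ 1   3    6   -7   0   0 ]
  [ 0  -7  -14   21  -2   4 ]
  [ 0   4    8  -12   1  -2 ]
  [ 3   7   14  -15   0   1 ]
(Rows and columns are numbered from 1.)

Subtract 3 times R1 from R4.
  [ 1   3    6   -7   0   0 ]
  [ 0  -7  -14   21  -2   4 ]
  [ 0   4    8  -12   1  -2 ]
  [ 0  -2   -4    6   0   1 ]
Multiply R2 by -1/7.
  [ 1   3   6   -7    0     0 ]
  [ 0   1   2   -3  2/7  -4/7 ]
  [ 0   4   8  -12    1    -2 ]
  [ 0  -2  -4    6    0     1 ]
Subtract 4 times R2 from R3.
  [ 1   3   6  -7     0     0 ]
  [ 0   1   2  -3   2/7  -4/7 ]
  [ 0   0   0   0  -1/7   2/7 ]
  [ 0  -2  -4   6     0     1 ]
Add 2 times R2 to R4.
  [ 1  3  6  -7     0     0 ]
  [ 0  1  2  -3   2/7  -4/7 ]
  [ 0  0  0   0  -1/7   2/7 ]
  [ 0  0  0   0   4/7  -1/7 ]
Multiply R3 by -7.
  [ 1  3  6  -7    0     0 ]
  [ 0  1  2  -3  2/7  -4/7 ]
  [ 0  0  0   0    1    -2 ]
  [ 0  0  0   0  4/7  -1/7 ]
Subtract 4/7 times R3 from R4.
  [ 1  3  6  -7    0     0 ]
  [ 0  1  2  -3  2/7  -4/7 ]
  [ 0  0  0   0    1    -2 ]
  [ 0  0  0   0    0     1 ]
Add 2 times R4 to R3.
  [ 1  3  6  -7    0     0 ]
  [ 0  1  2  -3  2/7  -4/7 ]
  [ 0  0  0   0    1     0 ]
  [ 0  0  0   0    0     1 ]
Add 4/7 times R4 to R2.
  [ 1  3  6  -7    0  0 ]
  [ 0  1  2  -3  2/7  0 ]
  [ 0  0  0   0    1  0 ]
  [ 0  0  0   0    0  1 ]
Subtract 2/7 times R3 from R2.
  [ 1  3  6  -7  0  0 ]
  [ 0  1  2  -3  0  0 ]
  [ 0  0  0   0  1  0 ]
  [ 0  0  0   0  0  1 ]
Subtract 3 times R2 from R1.
  [ 1  0  0   2  0  0 ]
  [ 0  1  2  -3  0  0 ]
  [ 0  0  0   0  1  0 ]
  [ 0  0  0   0  0  1 ]

2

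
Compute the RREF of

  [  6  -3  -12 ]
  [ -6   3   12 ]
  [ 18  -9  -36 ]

[[1, -1/2, -2], [0, 0, 0], [0, 0, 0]]

ρ1 := 1/6·ρ1
  [  1  -1/2   -2 ]
  [ -6     3   12 ]
  [ 18    -9  -36 ]
ρ2 := ρ2 + 6·ρ1
  [  1  -1/2   -2 ]
  [  0     0    0 ]
  [ 18    -9  -36 ]
ρ3 := ρ3 − 18·ρ1
  [ 1  -1/2  -2 ]
  [ 0     0   0 ]
  [ 0     0   0 ]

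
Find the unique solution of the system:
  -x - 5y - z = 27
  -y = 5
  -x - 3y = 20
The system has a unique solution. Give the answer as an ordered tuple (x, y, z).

(-5, -5, 3)

Form the augmented matrix and row-reduce:
  [ -1  -5  -1  |  27 ]
  [  0  -1   0  |   5 ]
  [ -1  -3   0  |  20 ]
r1 ← -1·r1
r3 ← r3 + r1
r2 ← -1·r2
r3 ← r3 − 2·r2
r1 ← r1 − r3
r1 ← r1 − 5·r2
Reading off the last column: x = -5, y = -5, z = 3.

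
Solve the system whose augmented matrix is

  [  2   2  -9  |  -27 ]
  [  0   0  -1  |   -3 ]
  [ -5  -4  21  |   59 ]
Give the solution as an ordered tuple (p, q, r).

R1 ← 1/2·R1
  [  1   1  -9/2  |  -27/2 ]
  [  0   0    -1  |     -3 ]
  [ -5  -4    21  |     59 ]
R3 ← R3 + 5·R1
  [ 1  1  -9/2  |  -27/2 ]
  [ 0  0    -1  |     -3 ]
  [ 0  1  -3/2  |  -17/2 ]
R2 <=> R3
  [ 1  1  -9/2  |  -27/2 ]
  [ 0  1  -3/2  |  -17/2 ]
  [ 0  0    -1  |     -3 ]
R3 ← -1·R3
  [ 1  1  -9/2  |  -27/2 ]
  [ 0  1  -3/2  |  -17/2 ]
  [ 0  0     1  |      3 ]
R2 ← R2 + 3/2·R3
  [ 1  1  -9/2  |  -27/2 ]
  [ 0  1     0  |     -4 ]
  [ 0  0     1  |      3 ]
R1 ← R1 + 9/2·R3
  [ 1  1  0  |   0 ]
  [ 0  1  0  |  -4 ]
  [ 0  0  1  |   3 ]
R1 ← R1 − R2
  [ 1  0  0  |   4 ]
  [ 0  1  0  |  -4 ]
  [ 0  0  1  |   3 ]
Reading off the last column: p = 4, q = -4, r = 3.

(4, -4, 3)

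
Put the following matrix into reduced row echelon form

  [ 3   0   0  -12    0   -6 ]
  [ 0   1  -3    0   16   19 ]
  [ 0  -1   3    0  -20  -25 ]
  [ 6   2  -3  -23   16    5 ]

R1 ← 1/3·R1
  [ 1   0   0   -4    0   -2 ]
  [ 0   1  -3    0   16   19 ]
  [ 0  -1   3    0  -20  -25 ]
  [ 6   2  -3  -23   16    5 ]
R4 ← R4 − 6·R1
  [ 1   0   0  -4    0   -2 ]
  [ 0   1  -3   0   16   19 ]
  [ 0  -1   3   0  -20  -25 ]
  [ 0   2  -3   1   16   17 ]
R3 ← R3 + R2
  [ 1  0   0  -4   0  -2 ]
  [ 0  1  -3   0  16  19 ]
  [ 0  0   0   0  -4  -6 ]
  [ 0  2  -3   1  16  17 ]
R4 ← R4 − 2·R2
  [ 1  0   0  -4    0   -2 ]
  [ 0  1  -3   0   16   19 ]
  [ 0  0   0   0   -4   -6 ]
  [ 0  0   3   1  -16  -21 ]
R3 <=> R4
  [ 1  0   0  -4    0   -2 ]
  [ 0  1  -3   0   16   19 ]
  [ 0  0   3   1  -16  -21 ]
  [ 0  0   0   0   -4   -6 ]
R3 ← 1/3·R3
  [ 1  0   0   -4      0  -2 ]
  [ 0  1  -3    0     16  19 ]
  [ 0  0   1  1/3  -16/3  -7 ]
  [ 0  0   0    0     -4  -6 ]
R4 ← -1/4·R4
  [ 1  0   0   -4      0   -2 ]
  [ 0  1  -3    0     16   19 ]
  [ 0  0   1  1/3  -16/3   -7 ]
  [ 0  0   0    0      1  3/2 ]
R3 ← R3 + 16/3·R4
  [ 1  0   0   -4   0   -2 ]
  [ 0  1  -3    0  16   19 ]
  [ 0  0   1  1/3   0    1 ]
  [ 0  0   0    0   1  3/2 ]
R2 ← R2 − 16·R4
  [ 1  0   0   -4  0   -2 ]
  [ 0  1  -3    0  0   -5 ]
  [ 0  0   1  1/3  0    1 ]
  [ 0  0   0    0  1  3/2 ]
R2 ← R2 + 3·R3
  [ 1  0  0   -4  0   -2 ]
  [ 0  1  0    1  0   -2 ]
  [ 0  0  1  1/3  0    1 ]
  [ 0  0  0    0  1  3/2 ]

[[1, 0, 0, -4, 0, -2], [0, 1, 0, 1, 0, -2], [0, 0, 1, 1/3, 0, 1], [0, 0, 0, 0, 1, 3/2]]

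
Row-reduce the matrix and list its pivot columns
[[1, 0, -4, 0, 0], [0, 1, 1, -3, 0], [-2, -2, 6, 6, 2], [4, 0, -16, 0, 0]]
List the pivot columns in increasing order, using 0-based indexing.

0, 1, 4

R3 := R3 + 2·R1
  [ 1   0   -4   0  0 ]
  [ 0   1    1  -3  0 ]
  [ 0  -2   -2   6  2 ]
  [ 4   0  -16   0  0 ]
R4 := R4 − 4·R1
  [ 1   0  -4   0  0 ]
  [ 0   1   1  -3  0 ]
  [ 0  -2  -2   6  2 ]
  [ 0   0   0   0  0 ]
R3 := R3 + 2·R2
  [ 1  0  -4   0  0 ]
  [ 0  1   1  -3  0 ]
  [ 0  0   0   0  2 ]
  [ 0  0   0   0  0 ]
R3 := 1/2·R3
  [ 1  0  -4   0  0 ]
  [ 0  1   1  -3  0 ]
  [ 0  0   0   0  1 ]
  [ 0  0   0   0  0 ]
Pivot columns are the columns containing a leading 1.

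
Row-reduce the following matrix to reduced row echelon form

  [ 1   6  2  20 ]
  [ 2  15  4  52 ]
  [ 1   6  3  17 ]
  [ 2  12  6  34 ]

[[1, 0, 0, 2], [0, 1, 0, 4], [0, 0, 1, -3], [0, 0, 0, 0]]

Subtract 2 times R1 from R2.
  [ 1   6  2  20 ]
  [ 0   3  0  12 ]
  [ 1   6  3  17 ]
  [ 2  12  6  34 ]
Subtract R1 from R3.
  [ 1   6  2  20 ]
  [ 0   3  0  12 ]
  [ 0   0  1  -3 ]
  [ 2  12  6  34 ]
Subtract 2 times R1 from R4.
  [ 1  6  2  20 ]
  [ 0  3  0  12 ]
  [ 0  0  1  -3 ]
  [ 0  0  2  -6 ]
Multiply R2 by 1/3.
  [ 1  6  2  20 ]
  [ 0  1  0   4 ]
  [ 0  0  1  -3 ]
  [ 0  0  2  -6 ]
Subtract 2 times R3 from R4.
  [ 1  6  2  20 ]
  [ 0  1  0   4 ]
  [ 0  0  1  -3 ]
  [ 0  0  0   0 ]
Subtract 2 times R3 from R1.
  [ 1  6  0  26 ]
  [ 0  1  0   4 ]
  [ 0  0  1  -3 ]
  [ 0  0  0   0 ]
Subtract 6 times R2 from R1.
  [ 1  0  0   2 ]
  [ 0  1  0   4 ]
  [ 0  0  1  -3 ]
  [ 0  0  0   0 ]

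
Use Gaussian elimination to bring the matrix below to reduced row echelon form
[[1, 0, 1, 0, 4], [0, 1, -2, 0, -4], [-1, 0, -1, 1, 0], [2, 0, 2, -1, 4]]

[[1, 0, 1, 0, 4], [0, 1, -2, 0, -4], [0, 0, 0, 1, 4], [0, 0, 0, 0, 0]]

R3 := R3 + R1
  [ 1  0   1   0   4 ]
  [ 0  1  -2   0  -4 ]
  [ 0  0   0   1   4 ]
  [ 2  0   2  -1   4 ]
R4 := R4 − 2·R1
  [ 1  0   1   0   4 ]
  [ 0  1  -2   0  -4 ]
  [ 0  0   0   1   4 ]
  [ 0  0   0  -1  -4 ]
R4 := R4 + R3
  [ 1  0   1  0   4 ]
  [ 0  1  -2  0  -4 ]
  [ 0  0   0  1   4 ]
  [ 0  0   0  0   0 ]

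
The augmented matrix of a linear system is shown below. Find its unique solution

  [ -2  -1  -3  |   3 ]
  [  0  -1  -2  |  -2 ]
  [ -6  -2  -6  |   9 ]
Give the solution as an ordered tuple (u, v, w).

Multiply R1 by -1/2.
  [  1  1/2  3/2  |  -3/2 ]
  [  0   -1   -2  |    -2 ]
  [ -6   -2   -6  |     9 ]
Add 6 times R1 to R3.
  [ 1  1/2  3/2  |  -3/2 ]
  [ 0   -1   -2  |    -2 ]
  [ 0    1    3  |     0 ]
Multiply R2 by -1.
  [ 1  1/2  3/2  |  -3/2 ]
  [ 0    1    2  |     2 ]
  [ 0    1    3  |     0 ]
Subtract R2 from R3.
  [ 1  1/2  3/2  |  -3/2 ]
  [ 0    1    2  |     2 ]
  [ 0    0    1  |    -2 ]
Subtract 2 times R3 from R2.
  [ 1  1/2  3/2  |  -3/2 ]
  [ 0    1    0  |     6 ]
  [ 0    0    1  |    -2 ]
Subtract 3/2 times R3 from R1.
  [ 1  1/2  0  |  3/2 ]
  [ 0    1  0  |    6 ]
  [ 0    0  1  |   -2 ]
Subtract 1/2 times R2 from R1.
  [ 1  0  0  |  -3/2 ]
  [ 0  1  0  |     6 ]
  [ 0  0  1  |    -2 ]
Reading off the last column: u = -3/2, v = 6, w = -2.

(-3/2, 6, -2)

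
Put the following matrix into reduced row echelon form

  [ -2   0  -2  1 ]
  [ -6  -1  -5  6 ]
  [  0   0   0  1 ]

[[1, 0, 1, 0], [0, 1, -1, 0], [0, 0, 0, 1]]

Multiply r1 by -1/2.
  [  1   0   1  -1/2 ]
  [ -6  -1  -5     6 ]
  [  0   0   0     1 ]
Add 6 times r1 to r2.
  [ 1   0  1  -1/2 ]
  [ 0  -1  1     3 ]
  [ 0   0  0     1 ]
Multiply r2 by -1.
  [ 1  0   1  -1/2 ]
  [ 0  1  -1    -3 ]
  [ 0  0   0     1 ]
Add 3 times r3 to r2.
  [ 1  0   1  -1/2 ]
  [ 0  1  -1     0 ]
  [ 0  0   0     1 ]
Add 1/2 times r3 to r1.
  [ 1  0   1  0 ]
  [ 0  1  -1  0 ]
  [ 0  0   0  1 ]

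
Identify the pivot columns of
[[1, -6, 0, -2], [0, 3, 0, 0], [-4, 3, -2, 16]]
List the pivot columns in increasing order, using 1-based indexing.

1, 2, 3

R3 := R3 + 4·R1
  [ 1   -6   0  -2 ]
  [ 0    3   0   0 ]
  [ 0  -21  -2   8 ]
R2 := 1/3·R2
  [ 1   -6   0  -2 ]
  [ 0    1   0   0 ]
  [ 0  -21  -2   8 ]
R3 := R3 + 21·R2
  [ 1  -6   0  -2 ]
  [ 0   1   0   0 ]
  [ 0   0  -2   8 ]
R3 := -1/2·R3
  [ 1  -6  0  -2 ]
  [ 0   1  0   0 ]
  [ 0   0  1  -4 ]
R1 := R1 + 6·R2
  [ 1  0  0  -2 ]
  [ 0  1  0   0 ]
  [ 0  0  1  -4 ]
Pivot columns are the columns containing a leading 1.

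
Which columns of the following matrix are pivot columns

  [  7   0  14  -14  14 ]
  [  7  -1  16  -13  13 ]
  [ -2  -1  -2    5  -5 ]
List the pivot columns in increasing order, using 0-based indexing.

0, 1

r1 := 1/7·r1
  [  1   0   2   -2   2 ]
  [  7  -1  16  -13  13 ]
  [ -2  -1  -2    5  -5 ]
r2 := r2 − 7·r1
  [  1   0   2  -2   2 ]
  [  0  -1   2   1  -1 ]
  [ -2  -1  -2   5  -5 ]
r3 := r3 + 2·r1
  [ 1   0  2  -2   2 ]
  [ 0  -1  2   1  -1 ]
  [ 0  -1  2   1  -1 ]
r2 := -1·r2
  [ 1   0   2  -2   2 ]
  [ 0   1  -2  -1   1 ]
  [ 0  -1   2   1  -1 ]
r3 := r3 + r2
  [ 1  0   2  -2  2 ]
  [ 0  1  -2  -1  1 ]
  [ 0  0   0   0  0 ]
Pivot columns are the columns containing a leading 1.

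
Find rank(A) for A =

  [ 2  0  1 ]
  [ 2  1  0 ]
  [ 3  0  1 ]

R1 ← 1/2·R1
  [ 1  0  1/2 ]
  [ 2  1    0 ]
  [ 3  0    1 ]
R2 ← R2 − 2·R1
  [ 1  0  1/2 ]
  [ 0  1   -1 ]
  [ 3  0    1 ]
R3 ← R3 − 3·R1
  [ 1  0   1/2 ]
  [ 0  1    -1 ]
  [ 0  0  -1/2 ]
R3 ← -2·R3
  [ 1  0  1/2 ]
  [ 0  1   -1 ]
  [ 0  0    1 ]
R2 ← R2 + R3
  [ 1  0  1/2 ]
  [ 0  1    0 ]
  [ 0  0    1 ]
R1 ← R1 − 1/2·R3
  [ 1  0  0 ]
  [ 0  1  0 ]
  [ 0  0  1 ]
The reduced form has 3 nonzero rows.

rank = 3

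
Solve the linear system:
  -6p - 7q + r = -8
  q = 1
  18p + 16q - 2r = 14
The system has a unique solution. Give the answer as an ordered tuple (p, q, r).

(-2/3, 1, -5)

Form the augmented matrix and row-reduce:
  [ -6  -7   1  |  -8 ]
  [  0   1   0  |   1 ]
  [ 18  16  -2  |  14 ]
R1 ← -1/6·R1
  [  1  7/6  -1/6  |  4/3 ]
  [  0    1     0  |    1 ]
  [ 18   16    -2  |   14 ]
R3 ← R3 − 18·R1
  [ 1  7/6  -1/6  |  4/3 ]
  [ 0    1     0  |    1 ]
  [ 0   -5     1  |  -10 ]
R3 ← R3 + 5·R2
  [ 1  7/6  -1/6  |  4/3 ]
  [ 0    1     0  |    1 ]
  [ 0    0     1  |   -5 ]
R1 ← R1 + 1/6·R3
  [ 1  7/6  0  |  1/2 ]
  [ 0    1  0  |    1 ]
  [ 0    0  1  |   -5 ]
R1 ← R1 − 7/6·R2
  [ 1  0  0  |  -2/3 ]
  [ 0  1  0  |     1 ]
  [ 0  0  1  |    -5 ]
Reading off the last column: p = -2/3, q = 1, r = -5.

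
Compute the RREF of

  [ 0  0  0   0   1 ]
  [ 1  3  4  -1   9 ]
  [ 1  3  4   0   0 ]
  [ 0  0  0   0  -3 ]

[[1, 3, 4, 0, 0], [0, 0, 0, 1, 0], [0, 0, 0, 0, 1], [0, 0, 0, 0, 0]]

R1 <=> R2
  [ 1  3  4  -1   9 ]
  [ 0  0  0   0   1 ]
  [ 1  3  4   0   0 ]
  [ 0  0  0   0  -3 ]
R3 := R3 − R1
  [ 1  3  4  -1   9 ]
  [ 0  0  0   0   1 ]
  [ 0  0  0   1  -9 ]
  [ 0  0  0   0  -3 ]
R2 <=> R3
  [ 1  3  4  -1   9 ]
  [ 0  0  0   1  -9 ]
  [ 0  0  0   0   1 ]
  [ 0  0  0   0  -3 ]
R4 := R4 + 3·R3
  [ 1  3  4  -1   9 ]
  [ 0  0  0   1  -9 ]
  [ 0  0  0   0   1 ]
  [ 0  0  0   0   0 ]
R2 := R2 + 9·R3
  [ 1  3  4  -1  9 ]
  [ 0  0  0   1  0 ]
  [ 0  0  0   0  1 ]
  [ 0  0  0   0  0 ]
R1 := R1 − 9·R3
  [ 1  3  4  -1  0 ]
  [ 0  0  0   1  0 ]
  [ 0  0  0   0  1 ]
  [ 0  0  0   0  0 ]
R1 := R1 + R2
  [ 1  3  4  0  0 ]
  [ 0  0  0  1  0 ]
  [ 0  0  0  0  1 ]
  [ 0  0  0  0  0 ]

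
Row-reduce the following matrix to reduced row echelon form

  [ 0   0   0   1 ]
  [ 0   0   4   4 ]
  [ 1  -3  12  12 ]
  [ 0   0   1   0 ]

ρ1 <=> ρ3
  [ 1  -3  12  12 ]
  [ 0   0   4   4 ]
  [ 0   0   0   1 ]
  [ 0   0   1   0 ]
ρ2 → 1/4·ρ2
  [ 1  -3  12  12 ]
  [ 0   0   1   1 ]
  [ 0   0   0   1 ]
  [ 0   0   1   0 ]
ρ4 → ρ4 − ρ2
  [ 1  -3  12  12 ]
  [ 0   0   1   1 ]
  [ 0   0   0   1 ]
  [ 0   0   0  -1 ]
ρ4 → ρ4 + ρ3
  [ 1  -3  12  12 ]
  [ 0   0   1   1 ]
  [ 0   0   0   1 ]
  [ 0   0   0   0 ]
ρ2 → ρ2 − ρ3
  [ 1  -3  12  12 ]
  [ 0   0   1   0 ]
  [ 0   0   0   1 ]
  [ 0   0   0   0 ]
ρ1 → ρ1 − 12·ρ3
  [ 1  -3  12  0 ]
  [ 0   0   1  0 ]
  [ 0   0   0  1 ]
  [ 0   0   0  0 ]
ρ1 → ρ1 − 12·ρ2
  [ 1  -3  0  0 ]
  [ 0   0  1  0 ]
  [ 0   0  0  1 ]
  [ 0   0  0  0 ]

[[1, -3, 0, 0], [0, 0, 1, 0], [0, 0, 0, 1], [0, 0, 0, 0]]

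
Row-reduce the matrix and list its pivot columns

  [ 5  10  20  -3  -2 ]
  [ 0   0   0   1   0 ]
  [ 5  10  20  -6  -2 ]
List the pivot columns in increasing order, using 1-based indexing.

R1 := 1/5·R1
  [ 1   2   4  -3/5  -2/5 ]
  [ 0   0   0     1     0 ]
  [ 5  10  20    -6    -2 ]
R3 := R3 − 5·R1
  [ 1  2  4  -3/5  -2/5 ]
  [ 0  0  0     1     0 ]
  [ 0  0  0    -3     0 ]
R3 := R3 + 3·R2
  [ 1  2  4  -3/5  -2/5 ]
  [ 0  0  0     1     0 ]
  [ 0  0  0     0     0 ]
R1 := R1 + 3/5·R2
  [ 1  2  4  0  -2/5 ]
  [ 0  0  0  1     0 ]
  [ 0  0  0  0     0 ]
Pivot columns are the columns containing a leading 1.

1, 4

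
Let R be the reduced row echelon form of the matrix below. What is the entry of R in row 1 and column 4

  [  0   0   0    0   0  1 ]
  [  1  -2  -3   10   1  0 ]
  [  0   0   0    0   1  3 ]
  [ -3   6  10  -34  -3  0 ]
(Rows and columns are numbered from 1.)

R1 <-> R2
  [  1  -2  -3   10   1  0 ]
  [  0   0   0    0   0  1 ]
  [  0   0   0    0   1  3 ]
  [ -3   6  10  -34  -3  0 ]
R4 := R4 + 3·R1
  [ 1  -2  -3  10  1  0 ]
  [ 0   0   0   0  0  1 ]
  [ 0   0   0   0  1  3 ]
  [ 0   0   1  -4  0  0 ]
R2 <-> R4
  [ 1  -2  -3  10  1  0 ]
  [ 0   0   1  -4  0  0 ]
  [ 0   0   0   0  1  3 ]
  [ 0   0   0   0  0  1 ]
R3 := R3 − 3·R4
  [ 1  -2  -3  10  1  0 ]
  [ 0   0   1  -4  0  0 ]
  [ 0   0   0   0  1  0 ]
  [ 0   0   0   0  0  1 ]
R1 := R1 − R3
  [ 1  -2  -3  10  0  0 ]
  [ 0   0   1  -4  0  0 ]
  [ 0   0   0   0  1  0 ]
  [ 0   0   0   0  0  1 ]
R1 := R1 + 3·R2
  [ 1  -2  0  -2  0  0 ]
  [ 0   0  1  -4  0  0 ]
  [ 0   0  0   0  1  0 ]
  [ 0   0  0   0  0  1 ]

-2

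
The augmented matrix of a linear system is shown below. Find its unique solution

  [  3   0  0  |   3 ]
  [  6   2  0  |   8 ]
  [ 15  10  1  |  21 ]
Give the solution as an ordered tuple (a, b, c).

r1 → 1/3·r1
r2 → r2 − 6·r1
r3 → r3 − 15·r1
r2 → 1/2·r2
r3 → r3 − 10·r2
Reading off the last column: a = 1, b = 1, c = -4.

(1, 1, -4)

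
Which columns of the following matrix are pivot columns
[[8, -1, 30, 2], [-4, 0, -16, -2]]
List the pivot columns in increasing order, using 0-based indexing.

r1 ← 1/8·r1
r2 ← r2 + 4·r1
r2 ← -2·r2
r1 ← r1 + 1/8·r2
Pivot columns are the columns containing a leading 1.

0, 1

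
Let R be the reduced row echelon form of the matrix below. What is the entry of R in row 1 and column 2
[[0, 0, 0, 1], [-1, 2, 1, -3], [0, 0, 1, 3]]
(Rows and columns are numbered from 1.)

r1 ↔ r2
  [ -1  2  1  -3 ]
  [  0  0  0   1 ]
  [  0  0  1   3 ]
r1 := -1·r1
  [ 1  -2  -1  3 ]
  [ 0   0   0  1 ]
  [ 0   0   1  3 ]
r2 ↔ r3
  [ 1  -2  -1  3 ]
  [ 0   0   1  3 ]
  [ 0   0   0  1 ]
r2 := r2 − 3·r3
  [ 1  -2  -1  3 ]
  [ 0   0   1  0 ]
  [ 0   0   0  1 ]
r1 := r1 − 3·r3
  [ 1  -2  -1  0 ]
  [ 0   0   1  0 ]
  [ 0   0   0  1 ]
r1 := r1 + r2
  [ 1  -2  0  0 ]
  [ 0   0  1  0 ]
  [ 0   0  0  1 ]

-2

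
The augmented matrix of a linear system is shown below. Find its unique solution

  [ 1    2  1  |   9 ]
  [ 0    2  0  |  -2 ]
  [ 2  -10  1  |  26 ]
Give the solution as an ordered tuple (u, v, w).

(5, -1, 6)

r3 → r3 − 2·r1
  [ 1    2   1  |   9 ]
  [ 0    2   0  |  -2 ]
  [ 0  -14  -1  |   8 ]
r2 → 1/2·r2
  [ 1    2   1  |   9 ]
  [ 0    1   0  |  -1 ]
  [ 0  -14  -1  |   8 ]
r3 → r3 + 14·r2
  [ 1  2   1  |   9 ]
  [ 0  1   0  |  -1 ]
  [ 0  0  -1  |  -6 ]
r3 → -1·r3
  [ 1  2  1  |   9 ]
  [ 0  1  0  |  -1 ]
  [ 0  0  1  |   6 ]
r1 → r1 − r3
  [ 1  2  0  |   3 ]
  [ 0  1  0  |  -1 ]
  [ 0  0  1  |   6 ]
r1 → r1 − 2·r2
  [ 1  0  0  |   5 ]
  [ 0  1  0  |  -1 ]
  [ 0  0  1  |   6 ]
Reading off the last column: u = 5, v = -1, w = 6.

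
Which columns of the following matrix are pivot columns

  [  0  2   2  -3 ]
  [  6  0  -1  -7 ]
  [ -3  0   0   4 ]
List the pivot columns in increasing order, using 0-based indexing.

0, 1, 2

ρ1 <-> ρ2
  [  6  0  -1  -7 ]
  [  0  2   2  -3 ]
  [ -3  0   0   4 ]
ρ1 → 1/6·ρ1
  [  1  0  -1/6  -7/6 ]
  [  0  2     2    -3 ]
  [ -3  0     0     4 ]
ρ3 → ρ3 + 3·ρ1
  [ 1  0  -1/6  -7/6 ]
  [ 0  2     2    -3 ]
  [ 0  0  -1/2   1/2 ]
ρ2 → 1/2·ρ2
  [ 1  0  -1/6  -7/6 ]
  [ 0  1     1  -3/2 ]
  [ 0  0  -1/2   1/2 ]
ρ3 → -2·ρ3
  [ 1  0  -1/6  -7/6 ]
  [ 0  1     1  -3/2 ]
  [ 0  0     1    -1 ]
ρ2 → ρ2 − ρ3
  [ 1  0  -1/6  -7/6 ]
  [ 0  1     0  -1/2 ]
  [ 0  0     1    -1 ]
ρ1 → ρ1 + 1/6·ρ3
  [ 1  0  0  -4/3 ]
  [ 0  1  0  -1/2 ]
  [ 0  0  1    -1 ]
Pivot columns are the columns containing a leading 1.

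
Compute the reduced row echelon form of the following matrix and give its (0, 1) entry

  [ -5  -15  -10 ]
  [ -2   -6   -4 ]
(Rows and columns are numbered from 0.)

r1 := -1/5·r1
  [  1   3   2 ]
  [ -2  -6  -4 ]
r2 := r2 + 2·r1
  [ 1  3  2 ]
  [ 0  0  0 ]

3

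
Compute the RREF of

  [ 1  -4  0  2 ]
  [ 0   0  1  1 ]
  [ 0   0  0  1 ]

r2 -> r2 − r3
  [ 1  -4  0  2 ]
  [ 0   0  1  0 ]
  [ 0   0  0  1 ]
r1 -> r1 − 2·r3
  [ 1  -4  0  0 ]
  [ 0   0  1  0 ]
  [ 0   0  0  1 ]

[[1, -4, 0, 0], [0, 0, 1, 0], [0, 0, 0, 1]]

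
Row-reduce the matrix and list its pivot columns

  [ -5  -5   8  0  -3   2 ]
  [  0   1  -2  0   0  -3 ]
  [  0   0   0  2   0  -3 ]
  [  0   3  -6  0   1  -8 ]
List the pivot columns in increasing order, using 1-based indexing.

1, 2, 4, 5

Multiply R1 by -1/5.
  [ 1  1  -8/5  0  3/5  -2/5 ]
  [ 0  1    -2  0    0    -3 ]
  [ 0  0     0  2    0    -3 ]
  [ 0  3    -6  0    1    -8 ]
Subtract 3 times R2 from R4.
  [ 1  1  -8/5  0  3/5  -2/5 ]
  [ 0  1    -2  0    0    -3 ]
  [ 0  0     0  2    0    -3 ]
  [ 0  0     0  0    1     1 ]
Multiply R3 by 1/2.
  [ 1  1  -8/5  0  3/5  -2/5 ]
  [ 0  1    -2  0    0    -3 ]
  [ 0  0     0  1    0  -3/2 ]
  [ 0  0     0  0    1     1 ]
Subtract 3/5 times R4 from R1.
  [ 1  1  -8/5  0  0    -1 ]
  [ 0  1    -2  0  0    -3 ]
  [ 0  0     0  1  0  -3/2 ]
  [ 0  0     0  0  1     1 ]
Subtract R2 from R1.
  [ 1  0  2/5  0  0     2 ]
  [ 0  1   -2  0  0    -3 ]
  [ 0  0    0  1  0  -3/2 ]
  [ 0  0    0  0  1     1 ]
Pivot columns are the columns containing a leading 1.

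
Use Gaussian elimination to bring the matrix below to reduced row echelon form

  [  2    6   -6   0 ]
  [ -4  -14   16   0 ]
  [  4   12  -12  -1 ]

R1 := 1/2·R1
  [  1    3   -3   0 ]
  [ -4  -14   16   0 ]
  [  4   12  -12  -1 ]
R2 := R2 + 4·R1
  [ 1   3   -3   0 ]
  [ 0  -2    4   0 ]
  [ 4  12  -12  -1 ]
R3 := R3 − 4·R1
  [ 1   3  -3   0 ]
  [ 0  -2   4   0 ]
  [ 0   0   0  -1 ]
R2 := -1/2·R2
  [ 1  3  -3   0 ]
  [ 0  1  -2   0 ]
  [ 0  0   0  -1 ]
R3 := -1·R3
  [ 1  3  -3  0 ]
  [ 0  1  -2  0 ]
  [ 0  0   0  1 ]
R1 := R1 − 3·R2
  [ 1  0   3  0 ]
  [ 0  1  -2  0 ]
  [ 0  0   0  1 ]

[[1, 0, 3, 0], [0, 1, -2, 0], [0, 0, 0, 1]]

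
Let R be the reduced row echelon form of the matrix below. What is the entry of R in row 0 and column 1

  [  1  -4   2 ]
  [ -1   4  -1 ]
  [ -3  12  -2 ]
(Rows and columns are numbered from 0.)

-4

R2 := R2 + R1
R3 := R3 + 3·R1
R3 := R3 − 4·R2
R1 := R1 − 2·R2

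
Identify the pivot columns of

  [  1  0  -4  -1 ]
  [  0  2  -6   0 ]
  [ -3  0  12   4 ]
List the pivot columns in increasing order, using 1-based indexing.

ρ3 -> ρ3 + 3·ρ1
ρ2 -> 1/2·ρ2
ρ1 -> ρ1 + ρ3
Pivot columns are the columns containing a leading 1.

1, 2, 4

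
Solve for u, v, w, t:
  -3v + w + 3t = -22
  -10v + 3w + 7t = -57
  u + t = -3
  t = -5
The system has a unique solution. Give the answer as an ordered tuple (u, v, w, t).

Form the augmented matrix and row-reduce:
  [ 0   -3  1  3  |  -22 ]
  [ 0  -10  3  7  |  -57 ]
  [ 1    0  0  1  |   -3 ]
  [ 0    0  0  1  |   -5 ]
ρ1 ↔ ρ3
  [ 1    0  0  1  |   -3 ]
  [ 0  -10  3  7  |  -57 ]
  [ 0   -3  1  3  |  -22 ]
  [ 0    0  0  1  |   -5 ]
ρ2 ← -1/10·ρ2
  [ 1   0      0      1  |     -3 ]
  [ 0   1  -3/10  -7/10  |  57/10 ]
  [ 0  -3      1      3  |    -22 ]
  [ 0   0      0      1  |     -5 ]
ρ3 ← ρ3 + 3·ρ2
  [ 1  0      0      1  |      -3 ]
  [ 0  1  -3/10  -7/10  |   57/10 ]
  [ 0  0   1/10   9/10  |  -49/10 ]
  [ 0  0      0      1  |      -5 ]
ρ3 ← 10·ρ3
  [ 1  0      0      1  |     -3 ]
  [ 0  1  -3/10  -7/10  |  57/10 ]
  [ 0  0      1      9  |    -49 ]
  [ 0  0      0      1  |     -5 ]
ρ3 ← ρ3 − 9·ρ4
  [ 1  0      0      1  |     -3 ]
  [ 0  1  -3/10  -7/10  |  57/10 ]
  [ 0  0      1      0  |     -4 ]
  [ 0  0      0      1  |     -5 ]
ρ2 ← ρ2 + 7/10·ρ4
  [ 1  0      0  1  |    -3 ]
  [ 0  1  -3/10  0  |  11/5 ]
  [ 0  0      1  0  |    -4 ]
  [ 0  0      0  1  |    -5 ]
ρ1 ← ρ1 − ρ4
  [ 1  0      0  0  |     2 ]
  [ 0  1  -3/10  0  |  11/5 ]
  [ 0  0      1  0  |    -4 ]
  [ 0  0      0  1  |    -5 ]
ρ2 ← ρ2 + 3/10·ρ3
  [ 1  0  0  0  |   2 ]
  [ 0  1  0  0  |   1 ]
  [ 0  0  1  0  |  -4 ]
  [ 0  0  0  1  |  -5 ]
Reading off the last column: u = 2, v = 1, w = -4, t = -5.

(2, 1, -4, -5)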